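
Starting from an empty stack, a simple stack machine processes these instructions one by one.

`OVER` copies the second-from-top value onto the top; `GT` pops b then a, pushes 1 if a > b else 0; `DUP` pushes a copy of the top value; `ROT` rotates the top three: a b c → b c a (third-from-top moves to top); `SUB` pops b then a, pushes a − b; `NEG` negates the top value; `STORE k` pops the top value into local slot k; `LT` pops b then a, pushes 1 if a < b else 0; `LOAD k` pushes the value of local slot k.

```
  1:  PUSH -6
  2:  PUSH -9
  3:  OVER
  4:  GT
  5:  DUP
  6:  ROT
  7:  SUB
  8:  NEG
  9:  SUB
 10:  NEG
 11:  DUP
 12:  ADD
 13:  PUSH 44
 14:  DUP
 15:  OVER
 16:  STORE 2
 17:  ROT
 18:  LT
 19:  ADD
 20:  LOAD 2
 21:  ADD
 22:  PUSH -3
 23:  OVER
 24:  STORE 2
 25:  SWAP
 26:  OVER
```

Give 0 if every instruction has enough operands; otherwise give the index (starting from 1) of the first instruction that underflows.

PUSH -6 → [-6]
PUSH -9 → [-6, -9]
OVER    → [-6, -9, -6]
GT      → [-6, 0]
DUP     → [-6, 0, 0]
ROT     → [0, 0, -6]
SUB     → [0, 6]
NEG     → [0, -6]
SUB     → [6]
NEG     → [-6]
DUP     → [-6, -6]
ADD     → [-12]
PUSH 44 → [-12, 44]
DUP     → [-12, 44, 44]
OVER    → [-12, 44, 44, 44]
STORE 2 → [-12, 44, 44]
ROT     → [44, 44, -12]
LT      → [44, 0]
ADD     → [44]
LOAD 2  → [44, 44]
ADD     → [88]
PUSH -3 → [88, -3]
OVER    → [88, -3, 88]
STORE 2 → [88, -3]
SWAP    → [-3, 88]
OVER    → [-3, 88, -3]

0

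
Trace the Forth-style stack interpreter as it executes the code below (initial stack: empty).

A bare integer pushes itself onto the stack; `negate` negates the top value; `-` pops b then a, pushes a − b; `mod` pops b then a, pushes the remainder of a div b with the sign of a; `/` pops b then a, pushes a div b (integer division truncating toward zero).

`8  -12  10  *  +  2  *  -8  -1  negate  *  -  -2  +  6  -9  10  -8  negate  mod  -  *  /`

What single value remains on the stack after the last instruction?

3

8      : [8]
-12    : [8, -12]
10     : [8, -12, 10]
*      : [8, -120]
+      : [-112]
2      : [-112, 2]
*      : [-224]
-8     : [-224, -8]
-1     : [-224, -8, -1]
negate : [-224, -8, 1]
*      : [-224, -8]
-      : [-216]
-2     : [-216, -2]
+      : [-218]
6      : [-218, 6]
-9     : [-218, 6, -9]
10     : [-218, 6, -9, 10]
-8     : [-218, 6, -9, 10, -8]
negate : [-218, 6, -9, 10, 8]
mod    : [-218, 6, -9, 2]
-      : [-218, 6, -11]
*      : [-218, -66]
/      : [3]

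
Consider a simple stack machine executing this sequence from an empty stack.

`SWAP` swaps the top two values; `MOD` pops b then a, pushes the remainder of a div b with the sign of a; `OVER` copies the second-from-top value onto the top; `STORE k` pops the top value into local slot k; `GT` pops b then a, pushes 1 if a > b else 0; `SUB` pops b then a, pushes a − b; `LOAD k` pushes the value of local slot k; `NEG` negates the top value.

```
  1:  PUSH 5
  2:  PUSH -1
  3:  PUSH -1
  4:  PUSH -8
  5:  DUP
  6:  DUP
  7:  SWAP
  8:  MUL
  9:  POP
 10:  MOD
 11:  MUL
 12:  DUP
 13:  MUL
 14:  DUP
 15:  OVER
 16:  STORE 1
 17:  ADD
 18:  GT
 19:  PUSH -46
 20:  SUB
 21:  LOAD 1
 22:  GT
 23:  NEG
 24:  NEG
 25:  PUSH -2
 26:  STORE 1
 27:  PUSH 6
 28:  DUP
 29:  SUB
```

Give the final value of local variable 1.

PUSH 5   → 5
PUSH -1  → 5 -1
PUSH -1  → 5 -1 -1
PUSH -8  → 5 -1 -1 -8
DUP      → 5 -1 -1 -8 -8
DUP      → 5 -1 -1 -8 -8 -8
SWAP     → 5 -1 -1 -8 -8 -8
MUL      → 5 -1 -1 -8 64
POP      → 5 -1 -1 -8
MOD      → 5 -1 -1
MUL      → 5 1
DUP      → 5 1 1
MUL      → 5 1
DUP      → 5 1 1
OVER     → 5 1 1 1
STORE 1  → 5 1 1
ADD      → 5 2
GT       → 1
PUSH -46 → 1 -46
SUB      → 47
LOAD 1   → 47 1
GT       → 1
NEG      → -1
NEG      → 1
PUSH -2  → 1 -2
STORE 1  → 1
PUSH 6   → 1 6
DUP      → 1 6 6
SUB      → 1 0

-2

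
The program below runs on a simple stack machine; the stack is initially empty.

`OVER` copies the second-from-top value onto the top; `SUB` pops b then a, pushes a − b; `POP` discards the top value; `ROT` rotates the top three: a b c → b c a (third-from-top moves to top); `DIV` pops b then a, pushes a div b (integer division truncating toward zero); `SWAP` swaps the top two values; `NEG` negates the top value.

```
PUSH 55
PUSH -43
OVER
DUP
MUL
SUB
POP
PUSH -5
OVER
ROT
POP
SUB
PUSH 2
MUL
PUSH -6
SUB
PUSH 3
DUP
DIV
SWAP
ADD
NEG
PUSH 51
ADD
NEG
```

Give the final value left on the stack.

PUSH 55  → [55]
PUSH -43 → [55, -43]
OVER     → [55, -43, 55]
DUP      → [55, -43, 55, 55]
MUL      → [55, -43, 3025]
SUB      → [55, -3068]
POP      → [55]
PUSH -5  → [55, -5]
OVER     → [55, -5, 55]
ROT      → [-5, 55, 55]
POP      → [-5, 55]
SUB      → [-60]
PUSH 2   → [-60, 2]
MUL      → [-120]
PUSH -6  → [-120, -6]
SUB      → [-114]
PUSH 3   → [-114, 3]
DUP      → [-114, 3, 3]
DIV      → [-114, 1]
SWAP     → [1, -114]
ADD      → [-113]
NEG      → [113]
PUSH 51  → [113, 51]
ADD      → [164]
NEG      → [-164]

-164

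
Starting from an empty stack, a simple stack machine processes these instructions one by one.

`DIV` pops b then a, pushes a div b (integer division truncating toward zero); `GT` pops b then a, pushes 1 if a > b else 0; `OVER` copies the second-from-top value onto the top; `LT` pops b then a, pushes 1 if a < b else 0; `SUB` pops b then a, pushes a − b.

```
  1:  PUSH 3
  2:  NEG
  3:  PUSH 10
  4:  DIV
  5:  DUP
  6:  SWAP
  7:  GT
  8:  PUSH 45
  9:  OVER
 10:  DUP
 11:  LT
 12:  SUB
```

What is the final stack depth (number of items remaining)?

2

PUSH 3   3
NEG      -3
PUSH 10  -3 10
DIV      0
DUP      0 0
SWAP     0 0
GT       0
PUSH 45  0 45
OVER     0 45 0
DUP      0 45 0 0
LT       0 45 0
SUB      0 45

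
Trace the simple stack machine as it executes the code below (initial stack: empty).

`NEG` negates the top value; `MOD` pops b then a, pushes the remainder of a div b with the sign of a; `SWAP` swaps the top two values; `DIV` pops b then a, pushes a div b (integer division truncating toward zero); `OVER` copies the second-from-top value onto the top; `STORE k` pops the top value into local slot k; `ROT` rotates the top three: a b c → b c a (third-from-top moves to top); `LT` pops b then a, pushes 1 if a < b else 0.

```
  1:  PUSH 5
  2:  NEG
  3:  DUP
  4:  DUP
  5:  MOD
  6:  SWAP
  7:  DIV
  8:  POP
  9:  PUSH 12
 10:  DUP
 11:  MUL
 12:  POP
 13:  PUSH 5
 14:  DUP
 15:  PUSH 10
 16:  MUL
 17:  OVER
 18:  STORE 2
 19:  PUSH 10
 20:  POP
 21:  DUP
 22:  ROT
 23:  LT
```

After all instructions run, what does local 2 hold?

PUSH 5   [5]
NEG      [-5]
DUP      [-5, -5]
DUP      [-5, -5, -5]
MOD      [-5, 0]
SWAP     [0, -5]
DIV      [0]
POP      []
PUSH 12  [12]
DUP      [12, 12]
MUL      [144]
POP      []
PUSH 5   [5]
DUP      [5, 5]
PUSH 10  [5, 5, 10]
MUL      [5, 50]
OVER     [5, 50, 5]
STORE 2  [5, 50]
PUSH 10  [5, 50, 10]
POP      [5, 50]
DUP      [5, 50, 50]
ROT      [50, 50, 5]
LT       [50, 0]

5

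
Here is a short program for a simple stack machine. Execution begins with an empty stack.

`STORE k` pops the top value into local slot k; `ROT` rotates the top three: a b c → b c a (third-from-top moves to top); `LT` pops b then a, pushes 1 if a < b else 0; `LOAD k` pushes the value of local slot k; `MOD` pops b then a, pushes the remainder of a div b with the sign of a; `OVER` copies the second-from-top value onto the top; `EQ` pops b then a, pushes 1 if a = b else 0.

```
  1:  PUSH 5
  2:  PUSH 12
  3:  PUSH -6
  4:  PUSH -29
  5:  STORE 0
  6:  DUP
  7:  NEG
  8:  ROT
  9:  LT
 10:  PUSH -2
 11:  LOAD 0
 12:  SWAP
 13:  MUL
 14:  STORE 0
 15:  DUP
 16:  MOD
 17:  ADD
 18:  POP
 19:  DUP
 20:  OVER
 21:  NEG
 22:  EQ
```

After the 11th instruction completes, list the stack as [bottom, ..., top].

[5, -6, 1, -2, -29]

PUSH 5   → [5]
PUSH 12  → [5, 12]
PUSH -6  → [5, 12, -6]
PUSH -29 → [5, 12, -6, -29]
STORE 0  → [5, 12, -6]
DUP      → [5, 12, -6, -6]
NEG      → [5, 12, -6, 6]
ROT      → [5, -6, 6, 12]
LT       → [5, -6, 1]
PUSH -2  → [5, -6, 1, -2]
LOAD 0   → [5, -6, 1, -2, -29]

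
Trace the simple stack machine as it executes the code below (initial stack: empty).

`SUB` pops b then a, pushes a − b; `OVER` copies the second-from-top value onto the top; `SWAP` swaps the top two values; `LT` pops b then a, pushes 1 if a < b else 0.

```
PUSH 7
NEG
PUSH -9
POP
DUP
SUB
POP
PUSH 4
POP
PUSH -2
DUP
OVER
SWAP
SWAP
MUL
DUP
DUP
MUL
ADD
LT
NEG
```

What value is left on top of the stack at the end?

PUSH 7  -> 7
NEG     -> -7
PUSH -9 -> -7 -9
POP     -> -7
DUP     -> -7 -7
SUB     -> 0
POP     -> (empty)
PUSH 4  -> 4
POP     -> (empty)
PUSH -2 -> -2
DUP     -> -2 -2
OVER    -> -2 -2 -2
SWAP    -> -2 -2 -2
SWAP    -> -2 -2 -2
MUL     -> -2 4
DUP     -> -2 4 4
DUP     -> -2 4 4 4
MUL     -> -2 4 16
ADD     -> -2 20
LT      -> 1
NEG     -> -1

-1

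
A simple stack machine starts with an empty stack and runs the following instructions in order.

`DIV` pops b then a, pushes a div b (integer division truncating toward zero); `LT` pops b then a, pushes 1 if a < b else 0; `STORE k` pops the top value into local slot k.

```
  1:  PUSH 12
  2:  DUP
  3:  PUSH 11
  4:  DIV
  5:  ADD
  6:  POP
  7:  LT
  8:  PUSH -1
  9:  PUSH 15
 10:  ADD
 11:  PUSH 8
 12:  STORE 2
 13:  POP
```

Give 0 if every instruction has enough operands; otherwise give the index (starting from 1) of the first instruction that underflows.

PUSH 12 -> [12]
DUP     -> [12, 12]
PUSH 11 -> [12, 12, 11]
DIV     -> [12, 1]
ADD     -> [13]
POP     -> []
LT  — needs 2 operands, stack has 0 → underflow

7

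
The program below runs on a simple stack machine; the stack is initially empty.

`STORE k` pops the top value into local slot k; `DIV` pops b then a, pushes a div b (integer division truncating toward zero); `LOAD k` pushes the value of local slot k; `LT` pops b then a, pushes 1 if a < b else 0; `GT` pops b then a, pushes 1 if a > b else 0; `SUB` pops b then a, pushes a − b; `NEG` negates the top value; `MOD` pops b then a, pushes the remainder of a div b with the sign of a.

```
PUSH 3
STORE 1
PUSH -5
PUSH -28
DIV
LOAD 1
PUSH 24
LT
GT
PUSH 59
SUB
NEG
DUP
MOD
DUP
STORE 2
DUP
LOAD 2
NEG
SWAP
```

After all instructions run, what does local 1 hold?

3

PUSH 3   -> 3
STORE 1  -> (empty)
PUSH -5  -> -5
PUSH -28 -> -5 -28
DIV      -> 0
LOAD 1   -> 0 3
PUSH 24  -> 0 3 24
LT       -> 0 1
GT       -> 0
PUSH 59  -> 0 59
SUB      -> -59
NEG      -> 59
DUP      -> 59 59
MOD      -> 0
DUP      -> 0 0
STORE 2  -> 0
DUP      -> 0 0
LOAD 2   -> 0 0 0
NEG      -> 0 0 0
SWAP     -> 0 0 0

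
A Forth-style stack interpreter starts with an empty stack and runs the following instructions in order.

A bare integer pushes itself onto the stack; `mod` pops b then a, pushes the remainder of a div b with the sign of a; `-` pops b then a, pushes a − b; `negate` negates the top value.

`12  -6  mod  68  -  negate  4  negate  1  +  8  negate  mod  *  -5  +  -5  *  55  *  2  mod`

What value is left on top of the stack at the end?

1

12     → 12
-6     → 12 -6
mod    → 0
68     → 0 68
-      → -68
negate → 68
4      → 68 4
negate → 68 -4
1      → 68 -4 1
+      → 68 -3
8      → 68 -3 8
negate → 68 -3 -8
mod    → 68 -3
*      → -204
-5     → -204 -5
+      → -209
-5     → -209 -5
*      → 1045
55     → 1045 55
*      → 57475
2      → 57475 2
mod    → 1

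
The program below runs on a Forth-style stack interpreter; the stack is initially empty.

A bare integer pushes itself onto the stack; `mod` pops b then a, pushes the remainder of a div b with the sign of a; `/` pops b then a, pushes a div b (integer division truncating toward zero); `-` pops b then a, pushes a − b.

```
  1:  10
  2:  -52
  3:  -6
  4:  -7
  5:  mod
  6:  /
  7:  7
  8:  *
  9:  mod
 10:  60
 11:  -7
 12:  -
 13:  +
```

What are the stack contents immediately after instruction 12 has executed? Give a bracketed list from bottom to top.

10  : 10
-52 : 10 -52
-6  : 10 -52 -6
-7  : 10 -52 -6 -7
mod : 10 -52 -6
/   : 10 8
7   : 10 8 7
*   : 10 56
mod : 10
60  : 10 60
-7  : 10 60 -7
-   : 10 67

[10, 67]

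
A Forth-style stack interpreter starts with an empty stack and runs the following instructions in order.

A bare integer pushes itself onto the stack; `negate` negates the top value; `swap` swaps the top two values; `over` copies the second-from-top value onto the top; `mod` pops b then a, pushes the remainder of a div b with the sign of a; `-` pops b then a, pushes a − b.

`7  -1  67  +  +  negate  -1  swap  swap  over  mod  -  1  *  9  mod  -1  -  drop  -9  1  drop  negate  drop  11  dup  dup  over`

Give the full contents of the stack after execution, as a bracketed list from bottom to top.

7      -> [7]
-1     -> [7, -1]
67     -> [7, -1, 67]
+      -> [7, 66]
+      -> [73]
negate -> [-73]
-1     -> [-73, -1]
swap   -> [-1, -73]
swap   -> [-73, -1]
over   -> [-73, -1, -73]
mod    -> [-73, -1]
-      -> [-72]
1      -> [-72, 1]
*      -> [-72]
9      -> [-72, 9]
mod    -> [0]
-1     -> [0, -1]
-      -> [1]
drop   -> []
-9     -> [-9]
1      -> [-9, 1]
drop   -> [-9]
negate -> [9]
drop   -> []
11     -> [11]
dup    -> [11, 11]
dup    -> [11, 11, 11]
over   -> [11, 11, 11, 11]

[11, 11, 11, 11]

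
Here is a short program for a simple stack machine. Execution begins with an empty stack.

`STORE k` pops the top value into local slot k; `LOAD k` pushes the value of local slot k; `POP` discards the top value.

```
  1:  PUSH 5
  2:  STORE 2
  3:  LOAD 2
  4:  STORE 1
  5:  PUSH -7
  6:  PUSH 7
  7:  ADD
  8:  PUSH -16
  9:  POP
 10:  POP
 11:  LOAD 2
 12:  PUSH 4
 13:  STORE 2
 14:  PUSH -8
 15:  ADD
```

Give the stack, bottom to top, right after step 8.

[0, -16]

PUSH 5   : [5]
STORE 2  : []
LOAD 2   : [5]
STORE 1  : []
PUSH -7  : [-7]
PUSH 7   : [-7, 7]
ADD      : [0]
PUSH -16 : [0, -16]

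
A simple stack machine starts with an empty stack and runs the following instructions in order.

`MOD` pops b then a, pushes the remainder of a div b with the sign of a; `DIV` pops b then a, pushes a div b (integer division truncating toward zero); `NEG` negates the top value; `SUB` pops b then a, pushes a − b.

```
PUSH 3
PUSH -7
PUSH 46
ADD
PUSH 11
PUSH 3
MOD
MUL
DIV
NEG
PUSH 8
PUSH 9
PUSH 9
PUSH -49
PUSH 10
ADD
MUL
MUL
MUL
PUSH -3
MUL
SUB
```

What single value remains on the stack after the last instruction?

PUSH 3    [3]
PUSH -7   [3, -7]
PUSH 46   [3, -7, 46]
ADD       [3, 39]
PUSH 11   [3, 39, 11]
PUSH 3    [3, 39, 11, 3]
MOD       [3, 39, 2]
MUL       [3, 78]
DIV       [0]
NEG       [0]
PUSH 8    [0, 8]
PUSH 9    [0, 8, 9]
PUSH 9    [0, 8, 9, 9]
PUSH -49  [0, 8, 9, 9, -49]
PUSH 10   [0, 8, 9, 9, -49, 10]
ADD       [0, 8, 9, 9, -39]
MUL       [0, 8, 9, -351]
MUL       [0, 8, -3159]
MUL       [0, -25272]
PUSH -3   [0, -25272, -3]
MUL       [0, 75816]
SUB       [-75816]

-75816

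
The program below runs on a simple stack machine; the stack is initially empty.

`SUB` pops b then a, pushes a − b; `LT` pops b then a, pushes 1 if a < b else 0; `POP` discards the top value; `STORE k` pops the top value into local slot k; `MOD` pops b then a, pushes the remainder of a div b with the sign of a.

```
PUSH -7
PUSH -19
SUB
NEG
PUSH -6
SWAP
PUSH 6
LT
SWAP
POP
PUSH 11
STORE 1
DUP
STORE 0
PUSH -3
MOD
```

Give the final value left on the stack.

1

PUSH -7  → [-7]
PUSH -19 → [-7, -19]
SUB      → [12]
NEG      → [-12]
PUSH -6  → [-12, -6]
SWAP     → [-6, -12]
PUSH 6   → [-6, -12, 6]
LT       → [-6, 1]
SWAP     → [1, -6]
POP      → [1]
PUSH 11  → [1, 11]
STORE 1  → [1]
DUP      → [1, 1]
STORE 0  → [1]
PUSH -3  → [1, -3]
MOD      → [1]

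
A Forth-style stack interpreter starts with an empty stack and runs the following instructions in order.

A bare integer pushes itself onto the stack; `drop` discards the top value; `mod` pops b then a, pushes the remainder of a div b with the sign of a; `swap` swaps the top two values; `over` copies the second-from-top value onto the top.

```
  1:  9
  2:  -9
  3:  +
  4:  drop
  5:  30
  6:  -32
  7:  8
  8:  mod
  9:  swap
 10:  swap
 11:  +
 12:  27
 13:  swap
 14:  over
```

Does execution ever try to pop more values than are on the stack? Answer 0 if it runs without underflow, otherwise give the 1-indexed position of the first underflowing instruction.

9    → 9
-9   → 9 -9
+    → 0
drop → (empty)
30   → 30
-32  → 30 -32
8    → 30 -32 8
mod  → 30 0
swap → 0 30
swap → 30 0
+    → 30
27   → 30 27
swap → 27 30
over → 27 30 27

0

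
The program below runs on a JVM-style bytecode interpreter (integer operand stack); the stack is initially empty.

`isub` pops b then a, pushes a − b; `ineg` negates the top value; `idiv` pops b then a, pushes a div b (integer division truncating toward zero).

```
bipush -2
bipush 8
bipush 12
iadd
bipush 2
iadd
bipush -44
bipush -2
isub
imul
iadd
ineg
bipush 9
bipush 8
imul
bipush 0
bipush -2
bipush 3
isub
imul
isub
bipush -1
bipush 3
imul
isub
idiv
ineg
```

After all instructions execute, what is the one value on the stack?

-12

bipush -2  : [-2]
bipush 8   : [-2, 8]
bipush 12  : [-2, 8, 12]
iadd       : [-2, 20]
bipush 2   : [-2, 20, 2]
iadd       : [-2, 22]
bipush -44 : [-2, 22, -44]
bipush -2  : [-2, 22, -44, -2]
isub       : [-2, 22, -42]
imul       : [-2, -924]
iadd       : [-926]
ineg       : [926]
bipush 9   : [926, 9]
bipush 8   : [926, 9, 8]
imul       : [926, 72]
bipush 0   : [926, 72, 0]
bipush -2  : [926, 72, 0, -2]
bipush 3   : [926, 72, 0, -2, 3]
isub       : [926, 72, 0, -5]
imul       : [926, 72, 0]
isub       : [926, 72]
bipush -1  : [926, 72, -1]
bipush 3   : [926, 72, -1, 3]
imul       : [926, 72, -3]
isub       : [926, 75]
idiv       : [12]
ineg       : [-12]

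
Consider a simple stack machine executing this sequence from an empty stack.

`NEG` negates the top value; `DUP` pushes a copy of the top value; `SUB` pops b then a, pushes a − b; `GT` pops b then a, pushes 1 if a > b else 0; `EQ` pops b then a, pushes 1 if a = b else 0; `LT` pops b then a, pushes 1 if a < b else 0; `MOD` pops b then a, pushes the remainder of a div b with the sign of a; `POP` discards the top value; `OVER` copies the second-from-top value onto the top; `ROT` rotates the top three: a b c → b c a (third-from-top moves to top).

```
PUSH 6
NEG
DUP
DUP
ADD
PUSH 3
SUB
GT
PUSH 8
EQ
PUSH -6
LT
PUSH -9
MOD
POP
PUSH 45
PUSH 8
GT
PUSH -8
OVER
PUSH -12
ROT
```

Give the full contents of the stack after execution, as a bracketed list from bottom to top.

PUSH 6   : [6]
NEG      : [-6]
DUP      : [-6, -6]
DUP      : [-6, -6, -6]
ADD      : [-6, -12]
PUSH 3   : [-6, -12, 3]
SUB      : [-6, -15]
GT       : [1]
PUSH 8   : [1, 8]
EQ       : [0]
PUSH -6  : [0, -6]
LT       : [0]
PUSH -9  : [0, -9]
MOD      : [0]
POP      : []
PUSH 45  : [45]
PUSH 8   : [45, 8]
GT       : [1]
PUSH -8  : [1, -8]
OVER     : [1, -8, 1]
PUSH -12 : [1, -8, 1, -12]
ROT      : [1, 1, -12, -8]

[1, 1, -12, -8]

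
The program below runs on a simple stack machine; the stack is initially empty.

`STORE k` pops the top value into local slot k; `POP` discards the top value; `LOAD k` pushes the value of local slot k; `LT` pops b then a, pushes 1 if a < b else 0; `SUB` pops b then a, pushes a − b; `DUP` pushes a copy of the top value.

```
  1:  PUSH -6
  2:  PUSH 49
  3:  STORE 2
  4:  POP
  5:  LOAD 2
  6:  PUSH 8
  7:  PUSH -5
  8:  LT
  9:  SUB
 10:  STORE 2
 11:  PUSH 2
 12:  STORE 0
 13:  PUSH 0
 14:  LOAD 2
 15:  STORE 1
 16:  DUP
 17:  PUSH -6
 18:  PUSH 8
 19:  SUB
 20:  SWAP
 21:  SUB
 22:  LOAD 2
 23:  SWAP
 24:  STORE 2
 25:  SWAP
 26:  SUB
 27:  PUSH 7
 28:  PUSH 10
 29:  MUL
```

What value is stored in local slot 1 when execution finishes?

49

PUSH -6 : -6
PUSH 49 : -6 49
STORE 2 : -6
POP     : (empty)
LOAD 2  : 49
PUSH 8  : 49 8
PUSH -5 : 49 8 -5
LT      : 49 0
SUB     : 49
STORE 2 : (empty)
PUSH 2  : 2
STORE 0 : (empty)
PUSH 0  : 0
LOAD 2  : 0 49
STORE 1 : 0
DUP     : 0 0
PUSH -6 : 0 0 -6
PUSH 8  : 0 0 -6 8
SUB     : 0 0 -14
SWAP    : 0 -14 0
SUB     : 0 -14
LOAD 2  : 0 -14 49
SWAP    : 0 49 -14
STORE 2 : 0 49
SWAP    : 49 0
SUB     : 49
PUSH 7  : 49 7
PUSH 10 : 49 7 10
MUL     : 49 70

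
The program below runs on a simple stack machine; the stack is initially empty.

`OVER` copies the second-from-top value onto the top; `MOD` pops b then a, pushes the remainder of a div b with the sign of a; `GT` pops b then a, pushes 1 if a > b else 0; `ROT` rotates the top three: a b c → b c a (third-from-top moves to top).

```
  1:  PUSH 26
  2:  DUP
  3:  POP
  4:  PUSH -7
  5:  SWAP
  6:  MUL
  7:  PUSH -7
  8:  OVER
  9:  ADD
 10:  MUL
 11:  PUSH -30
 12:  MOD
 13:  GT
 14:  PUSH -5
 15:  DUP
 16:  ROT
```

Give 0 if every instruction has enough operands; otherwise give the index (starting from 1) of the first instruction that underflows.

PUSH 26  → [26]
DUP      → [26, 26]
POP      → [26]
PUSH -7  → [26, -7]
SWAP     → [-7, 26]
MUL      → [-182]
PUSH -7  → [-182, -7]
OVER     → [-182, -7, -182]
ADD      → [-182, -189]
MUL      → [34398]
PUSH -30 → [34398, -30]
MOD      → [18]
GT  — needs 2 operands, stack has 1 → underflow

13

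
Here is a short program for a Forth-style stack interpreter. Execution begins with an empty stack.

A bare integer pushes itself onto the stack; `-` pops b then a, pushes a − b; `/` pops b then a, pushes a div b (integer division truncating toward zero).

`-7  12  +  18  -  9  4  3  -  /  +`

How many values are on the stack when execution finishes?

-7 → -7
12 → -7 12
+  → 5
18 → 5 18
-  → -13
9  → -13 9
4  → -13 9 4
3  → -13 9 4 3
-  → -13 9 1
/  → -13 9
+  → -4

1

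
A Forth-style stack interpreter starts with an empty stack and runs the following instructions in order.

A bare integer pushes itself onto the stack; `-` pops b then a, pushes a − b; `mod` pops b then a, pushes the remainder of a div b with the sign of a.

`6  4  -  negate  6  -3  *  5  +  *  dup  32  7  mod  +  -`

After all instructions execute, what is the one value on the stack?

-4

6      → 6
4      → 6 4
-      → 2
negate → -2
6      → -2 6
-3     → -2 6 -3
*      → -2 -18
5      → -2 -18 5
+      → -2 -13
*      → 26
dup    → 26 26
32     → 26 26 32
7      → 26 26 32 7
mod    → 26 26 4
+      → 26 30
-      → -4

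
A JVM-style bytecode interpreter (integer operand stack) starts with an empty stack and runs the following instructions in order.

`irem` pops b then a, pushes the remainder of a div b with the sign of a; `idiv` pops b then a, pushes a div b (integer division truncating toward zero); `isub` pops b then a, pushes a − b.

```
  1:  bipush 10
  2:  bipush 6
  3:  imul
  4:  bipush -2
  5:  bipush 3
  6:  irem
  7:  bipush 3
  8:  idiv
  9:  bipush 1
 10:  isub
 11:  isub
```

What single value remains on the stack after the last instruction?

bipush 10 : 10
bipush 6  : 10 6
imul      : 60
bipush -2 : 60 -2
bipush 3  : 60 -2 3
irem      : 60 -2
bipush 3  : 60 -2 3
idiv      : 60 0
bipush 1  : 60 0 1
isub      : 60 -1
isub      : 61

61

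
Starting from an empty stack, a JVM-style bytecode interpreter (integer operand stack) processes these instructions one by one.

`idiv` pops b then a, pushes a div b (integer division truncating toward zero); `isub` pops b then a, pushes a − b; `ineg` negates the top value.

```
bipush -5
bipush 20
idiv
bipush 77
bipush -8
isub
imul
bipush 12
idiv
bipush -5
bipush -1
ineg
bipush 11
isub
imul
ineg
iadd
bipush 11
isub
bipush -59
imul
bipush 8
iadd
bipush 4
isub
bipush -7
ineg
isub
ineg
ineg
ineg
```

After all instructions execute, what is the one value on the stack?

bipush -5  → [-5]
bipush 20  → [-5, 20]
idiv       → [0]
bipush 77  → [0, 77]
bipush -8  → [0, 77, -8]
isub       → [0, 85]
imul       → [0]
bipush 12  → [0, 12]
idiv       → [0]
bipush -5  → [0, -5]
bipush -1  → [0, -5, -1]
ineg       → [0, -5, 1]
bipush 11  → [0, -5, 1, 11]
isub       → [0, -5, -10]
imul       → [0, 50]
ineg       → [0, -50]
iadd       → [-50]
bipush 11  → [-50, 11]
isub       → [-61]
bipush -59 → [-61, -59]
imul       → [3599]
bipush 8   → [3599, 8]
iadd       → [3607]
bipush 4   → [3607, 4]
isub       → [3603]
bipush -7  → [3603, -7]
ineg       → [3603, 7]
isub       → [3596]
ineg       → [-3596]
ineg       → [3596]
ineg       → [-3596]

-3596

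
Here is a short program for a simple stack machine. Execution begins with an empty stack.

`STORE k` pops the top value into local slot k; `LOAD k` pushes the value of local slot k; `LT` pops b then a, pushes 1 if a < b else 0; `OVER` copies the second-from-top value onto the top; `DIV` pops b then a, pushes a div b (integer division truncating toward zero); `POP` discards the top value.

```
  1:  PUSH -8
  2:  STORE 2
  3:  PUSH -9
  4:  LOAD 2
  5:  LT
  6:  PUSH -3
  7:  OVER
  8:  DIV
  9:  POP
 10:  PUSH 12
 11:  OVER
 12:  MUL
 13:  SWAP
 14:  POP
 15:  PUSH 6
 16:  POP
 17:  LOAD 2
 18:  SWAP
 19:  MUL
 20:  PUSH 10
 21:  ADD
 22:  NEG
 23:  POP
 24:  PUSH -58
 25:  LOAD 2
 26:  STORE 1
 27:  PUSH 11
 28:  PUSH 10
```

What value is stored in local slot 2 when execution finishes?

-8

PUSH -8  : -8
STORE 2  : (empty)
PUSH -9  : -9
LOAD 2   : -9 -8
LT       : 1
PUSH -3  : 1 -3
OVER     : 1 -3 1
DIV      : 1 -3
POP      : 1
PUSH 12  : 1 12
OVER     : 1 12 1
MUL      : 1 12
SWAP     : 12 1
POP      : 12
PUSH 6   : 12 6
POP      : 12
LOAD 2   : 12 -8
SWAP     : -8 12
MUL      : -96
PUSH 10  : -96 10
ADD      : -86
NEG      : 86
POP      : (empty)
PUSH -58 : -58
LOAD 2   : -58 -8
STORE 1  : -58
PUSH 11  : -58 11
PUSH 10  : -58 11 10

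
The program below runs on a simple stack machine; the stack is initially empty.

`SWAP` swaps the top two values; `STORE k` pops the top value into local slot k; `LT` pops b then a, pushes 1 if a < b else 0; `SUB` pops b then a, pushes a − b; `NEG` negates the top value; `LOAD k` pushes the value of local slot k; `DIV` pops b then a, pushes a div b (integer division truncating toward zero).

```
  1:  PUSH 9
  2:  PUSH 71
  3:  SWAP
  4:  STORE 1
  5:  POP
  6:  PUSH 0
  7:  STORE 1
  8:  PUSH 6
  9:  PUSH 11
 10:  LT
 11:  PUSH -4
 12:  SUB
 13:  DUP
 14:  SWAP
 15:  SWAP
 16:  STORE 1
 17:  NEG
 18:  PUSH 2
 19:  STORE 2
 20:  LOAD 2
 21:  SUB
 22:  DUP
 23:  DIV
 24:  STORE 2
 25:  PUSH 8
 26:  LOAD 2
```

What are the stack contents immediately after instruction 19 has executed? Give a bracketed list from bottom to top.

[-5]

PUSH 9  : 9
PUSH 71 : 9 71
SWAP    : 71 9
STORE 1 : 71
POP     : (empty)
PUSH 0  : 0
STORE 1 : (empty)
PUSH 6  : 6
PUSH 11 : 6 11
LT      : 1
PUSH -4 : 1 -4
SUB     : 5
DUP     : 5 5
SWAP    : 5 5
SWAP    : 5 5
STORE 1 : 5
NEG     : -5
PUSH 2  : -5 2
STORE 2 : -5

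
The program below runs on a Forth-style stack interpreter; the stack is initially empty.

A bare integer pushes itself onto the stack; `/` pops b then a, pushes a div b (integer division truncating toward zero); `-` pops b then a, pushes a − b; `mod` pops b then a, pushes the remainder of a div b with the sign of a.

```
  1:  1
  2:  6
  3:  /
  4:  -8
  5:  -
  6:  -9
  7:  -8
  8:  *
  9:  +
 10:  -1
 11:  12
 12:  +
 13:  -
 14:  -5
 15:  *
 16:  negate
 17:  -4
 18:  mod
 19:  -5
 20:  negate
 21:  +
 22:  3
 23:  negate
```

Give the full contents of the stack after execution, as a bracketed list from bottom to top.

[6, -3]

1      → [1]
6      → [1, 6]
/      → [0]
-8     → [0, -8]
-      → [8]
-9     → [8, -9]
-8     → [8, -9, -8]
*      → [8, 72]
+      → [80]
-1     → [80, -1]
12     → [80, -1, 12]
+      → [80, 11]
-      → [69]
-5     → [69, -5]
*      → [-345]
negate → [345]
-4     → [345, -4]
mod    → [1]
-5     → [1, -5]
negate → [1, 5]
+      → [6]
3      → [6, 3]
negate → [6, -3]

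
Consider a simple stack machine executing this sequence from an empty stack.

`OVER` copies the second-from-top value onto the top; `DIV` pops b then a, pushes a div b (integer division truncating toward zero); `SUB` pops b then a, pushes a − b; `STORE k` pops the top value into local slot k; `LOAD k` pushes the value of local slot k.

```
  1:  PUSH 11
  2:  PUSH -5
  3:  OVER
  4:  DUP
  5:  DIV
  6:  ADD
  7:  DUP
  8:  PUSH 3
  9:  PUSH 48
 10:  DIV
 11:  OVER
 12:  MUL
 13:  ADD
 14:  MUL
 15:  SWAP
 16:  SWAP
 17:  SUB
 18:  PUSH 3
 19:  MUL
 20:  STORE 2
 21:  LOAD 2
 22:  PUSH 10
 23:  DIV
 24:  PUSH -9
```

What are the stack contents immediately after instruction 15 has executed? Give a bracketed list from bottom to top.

[16, 11]

PUSH 11  [11]
PUSH -5  [11, -5]
OVER     [11, -5, 11]
DUP      [11, -5, 11, 11]
DIV      [11, -5, 1]
ADD      [11, -4]
DUP      [11, -4, -4]
PUSH 3   [11, -4, -4, 3]
PUSH 48  [11, -4, -4, 3, 48]
DIV      [11, -4, -4, 0]
OVER     [11, -4, -4, 0, -4]
MUL      [11, -4, -4, 0]
ADD      [11, -4, -4]
MUL      [11, 16]
SWAP     [16, 11]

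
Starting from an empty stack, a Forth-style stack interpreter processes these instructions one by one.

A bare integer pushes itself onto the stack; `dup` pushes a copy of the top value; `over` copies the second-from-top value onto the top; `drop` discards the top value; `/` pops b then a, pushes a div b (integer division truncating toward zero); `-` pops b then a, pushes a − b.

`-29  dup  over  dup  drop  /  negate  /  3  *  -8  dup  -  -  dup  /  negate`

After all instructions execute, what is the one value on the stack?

-29    -> [-29]
dup    -> [-29, -29]
over   -> [-29, -29, -29]
dup    -> [-29, -29, -29, -29]
drop   -> [-29, -29, -29]
/      -> [-29, 1]
negate -> [-29, -1]
/      -> [29]
3      -> [29, 3]
*      -> [87]
-8     -> [87, -8]
dup    -> [87, -8, -8]
-      -> [87, 0]
-      -> [87]
dup    -> [87, 87]
/      -> [1]
negate -> [-1]

-1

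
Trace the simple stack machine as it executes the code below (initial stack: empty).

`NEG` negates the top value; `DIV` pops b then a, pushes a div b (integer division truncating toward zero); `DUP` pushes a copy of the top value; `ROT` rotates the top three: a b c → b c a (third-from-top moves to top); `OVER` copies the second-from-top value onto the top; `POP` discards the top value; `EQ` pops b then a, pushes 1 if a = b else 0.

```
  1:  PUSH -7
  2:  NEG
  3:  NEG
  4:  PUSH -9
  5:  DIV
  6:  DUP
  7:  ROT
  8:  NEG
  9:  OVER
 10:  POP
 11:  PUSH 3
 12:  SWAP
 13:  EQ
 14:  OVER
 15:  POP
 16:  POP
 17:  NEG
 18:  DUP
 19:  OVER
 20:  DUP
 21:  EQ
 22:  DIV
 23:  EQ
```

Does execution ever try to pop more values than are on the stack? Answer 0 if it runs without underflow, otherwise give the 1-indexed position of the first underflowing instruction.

PUSH -7 : [-7]
NEG     : [7]
NEG     : [-7]
PUSH -9 : [-7, -9]
DIV     : [0]
DUP     : [0, 0]
ROT  — needs 3 operands, stack has 2 → underflow

7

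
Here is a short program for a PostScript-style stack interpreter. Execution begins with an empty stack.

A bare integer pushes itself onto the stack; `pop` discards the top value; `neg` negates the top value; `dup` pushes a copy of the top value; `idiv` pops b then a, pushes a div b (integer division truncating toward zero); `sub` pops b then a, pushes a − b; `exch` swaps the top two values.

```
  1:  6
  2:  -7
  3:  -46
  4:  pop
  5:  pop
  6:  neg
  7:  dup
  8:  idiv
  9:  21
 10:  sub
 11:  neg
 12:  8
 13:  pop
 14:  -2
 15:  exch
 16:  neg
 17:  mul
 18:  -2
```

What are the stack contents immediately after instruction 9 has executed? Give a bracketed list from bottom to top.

6    -> [6]
-7   -> [6, -7]
-46  -> [6, -7, -46]
pop  -> [6, -7]
pop  -> [6]
neg  -> [-6]
dup  -> [-6, -6]
idiv -> [1]
21   -> [1, 21]

[1, 21]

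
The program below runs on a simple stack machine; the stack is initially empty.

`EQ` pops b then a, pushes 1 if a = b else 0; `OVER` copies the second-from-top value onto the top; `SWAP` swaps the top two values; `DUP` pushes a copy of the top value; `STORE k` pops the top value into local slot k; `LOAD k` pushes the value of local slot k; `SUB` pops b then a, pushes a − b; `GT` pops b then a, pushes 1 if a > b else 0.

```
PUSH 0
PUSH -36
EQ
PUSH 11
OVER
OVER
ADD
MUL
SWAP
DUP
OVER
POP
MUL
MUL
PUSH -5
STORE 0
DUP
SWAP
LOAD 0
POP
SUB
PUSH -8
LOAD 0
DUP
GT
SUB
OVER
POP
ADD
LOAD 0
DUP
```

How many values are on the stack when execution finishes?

PUSH 0    [0]
PUSH -36  [0, -36]
EQ        [0]
PUSH 11   [0, 11]
OVER      [0, 11, 0]
OVER      [0, 11, 0, 11]
ADD       [0, 11, 11]
MUL       [0, 121]
SWAP      [121, 0]
DUP       [121, 0, 0]
OVER      [121, 0, 0, 0]
POP       [121, 0, 0]
MUL       [121, 0]
MUL       [0]
PUSH -5   [0, -5]
STORE 0   [0]
DUP       [0, 0]
SWAP      [0, 0]
LOAD 0    [0, 0, -5]
POP       [0, 0]
SUB       [0]
PUSH -8   [0, -8]
LOAD 0    [0, -8, -5]
DUP       [0, -8, -5, -5]
GT        [0, -8, 0]
SUB       [0, -8]
OVER      [0, -8, 0]
POP       [0, -8]
ADD       [-8]
LOAD 0    [-8, -5]
DUP       [-8, -5, -5]

3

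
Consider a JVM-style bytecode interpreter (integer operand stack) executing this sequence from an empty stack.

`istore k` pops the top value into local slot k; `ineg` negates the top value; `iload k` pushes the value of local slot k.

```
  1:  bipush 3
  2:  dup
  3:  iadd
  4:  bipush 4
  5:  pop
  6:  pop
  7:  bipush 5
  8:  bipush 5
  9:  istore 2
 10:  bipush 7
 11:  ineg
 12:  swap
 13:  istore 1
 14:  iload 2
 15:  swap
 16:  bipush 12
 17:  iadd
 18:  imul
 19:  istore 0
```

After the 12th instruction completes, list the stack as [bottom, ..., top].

[-7, 5]

bipush 3 : [3]
dup      : [3, 3]
iadd     : [6]
bipush 4 : [6, 4]
pop      : [6]
pop      : []
bipush 5 : [5]
bipush 5 : [5, 5]
istore 2 : [5]
bipush 7 : [5, 7]
ineg     : [5, -7]
swap     : [-7, 5]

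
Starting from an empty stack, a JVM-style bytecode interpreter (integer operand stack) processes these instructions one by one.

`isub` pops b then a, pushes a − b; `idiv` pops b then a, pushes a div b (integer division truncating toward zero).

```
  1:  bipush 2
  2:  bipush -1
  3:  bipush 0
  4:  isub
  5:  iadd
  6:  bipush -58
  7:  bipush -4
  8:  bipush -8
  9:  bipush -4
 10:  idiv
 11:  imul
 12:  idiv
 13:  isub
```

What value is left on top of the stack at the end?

bipush 2   : 2
bipush -1  : 2 -1
bipush 0   : 2 -1 0
isub       : 2 -1
iadd       : 1
bipush -58 : 1 -58
bipush -4  : 1 -58 -4
bipush -8  : 1 -58 -4 -8
bipush -4  : 1 -58 -4 -8 -4
idiv       : 1 -58 -4 2
imul       : 1 -58 -8
idiv       : 1 7
isub       : -6

-6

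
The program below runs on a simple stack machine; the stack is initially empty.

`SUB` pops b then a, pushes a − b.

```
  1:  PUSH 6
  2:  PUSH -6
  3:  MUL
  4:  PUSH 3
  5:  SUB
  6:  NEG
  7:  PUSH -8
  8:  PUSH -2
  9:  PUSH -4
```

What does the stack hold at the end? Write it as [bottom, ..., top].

PUSH 6  → 6
PUSH -6 → 6 -6
MUL     → -36
PUSH 3  → -36 3
SUB     → -39
NEG     → 39
PUSH -8 → 39 -8
PUSH -2 → 39 -8 -2
PUSH -4 → 39 -8 -2 -4

[39, -8, -2, -4]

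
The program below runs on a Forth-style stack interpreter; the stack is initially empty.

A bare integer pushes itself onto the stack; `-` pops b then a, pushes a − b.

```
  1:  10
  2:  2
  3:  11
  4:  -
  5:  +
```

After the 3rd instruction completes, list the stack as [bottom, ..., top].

10 → 10
2  → 10 2
11 → 10 2 11

[10, 2, 11]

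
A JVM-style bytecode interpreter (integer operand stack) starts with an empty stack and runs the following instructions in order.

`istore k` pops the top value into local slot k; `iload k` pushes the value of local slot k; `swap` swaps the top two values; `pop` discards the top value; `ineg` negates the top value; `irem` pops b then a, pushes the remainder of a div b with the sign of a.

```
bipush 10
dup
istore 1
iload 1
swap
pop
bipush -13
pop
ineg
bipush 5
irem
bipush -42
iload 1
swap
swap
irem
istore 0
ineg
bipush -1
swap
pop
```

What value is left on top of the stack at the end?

-1

bipush 10  → [10]
dup        → [10, 10]
istore 1   → [10]
iload 1    → [10, 10]
swap       → [10, 10]
pop        → [10]
bipush -13 → [10, -13]
pop        → [10]
ineg       → [-10]
bipush 5   → [-10, 5]
irem       → [0]
bipush -42 → [0, -42]
iload 1    → [0, -42, 10]
swap       → [0, 10, -42]
swap       → [0, -42, 10]
irem       → [0, -2]
istore 0   → [0]
ineg       → [0]
bipush -1  → [0, -1]
swap       → [-1, 0]
pop        → [-1]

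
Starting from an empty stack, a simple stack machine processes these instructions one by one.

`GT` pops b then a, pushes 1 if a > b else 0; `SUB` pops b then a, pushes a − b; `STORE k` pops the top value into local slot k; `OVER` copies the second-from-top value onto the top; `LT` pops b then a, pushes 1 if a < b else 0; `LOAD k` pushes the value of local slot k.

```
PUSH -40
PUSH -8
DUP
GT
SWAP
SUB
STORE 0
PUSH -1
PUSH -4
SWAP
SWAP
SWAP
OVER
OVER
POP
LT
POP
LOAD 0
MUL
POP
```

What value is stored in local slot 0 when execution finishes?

40

PUSH -40 : [-40]
PUSH -8  : [-40, -8]
DUP      : [-40, -8, -8]
GT       : [-40, 0]
SWAP     : [0, -40]
SUB      : [40]
STORE 0  : []
PUSH -1  : [-1]
PUSH -4  : [-1, -4]
SWAP     : [-4, -1]
SWAP     : [-1, -4]
SWAP     : [-4, -1]
OVER     : [-4, -1, -4]
OVER     : [-4, -1, -4, -1]
POP      : [-4, -1, -4]
LT       : [-4, 0]
POP      : [-4]
LOAD 0   : [-4, 40]
MUL      : [-160]
POP      : []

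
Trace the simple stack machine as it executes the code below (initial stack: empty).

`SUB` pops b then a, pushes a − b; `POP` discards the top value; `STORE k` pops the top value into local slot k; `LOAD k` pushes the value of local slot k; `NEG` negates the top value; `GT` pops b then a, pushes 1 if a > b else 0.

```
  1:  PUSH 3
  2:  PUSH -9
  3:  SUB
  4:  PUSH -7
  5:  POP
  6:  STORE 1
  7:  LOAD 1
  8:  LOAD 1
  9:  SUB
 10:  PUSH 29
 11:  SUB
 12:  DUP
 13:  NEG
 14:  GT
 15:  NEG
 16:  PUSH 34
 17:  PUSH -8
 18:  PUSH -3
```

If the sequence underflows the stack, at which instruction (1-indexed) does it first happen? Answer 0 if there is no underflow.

PUSH 3  → [3]
PUSH -9 → [3, -9]
SUB     → [12]
PUSH -7 → [12, -7]
POP     → [12]
STORE 1 → []
LOAD 1  → [12]
LOAD 1  → [12, 12]
SUB     → [0]
PUSH 29 → [0, 29]
SUB     → [-29]
DUP     → [-29, -29]
NEG     → [-29, 29]
GT      → [0]
NEG     → [0]
PUSH 34 → [0, 34]
PUSH -8 → [0, 34, -8]
PUSH -3 → [0, 34, -8, -3]

0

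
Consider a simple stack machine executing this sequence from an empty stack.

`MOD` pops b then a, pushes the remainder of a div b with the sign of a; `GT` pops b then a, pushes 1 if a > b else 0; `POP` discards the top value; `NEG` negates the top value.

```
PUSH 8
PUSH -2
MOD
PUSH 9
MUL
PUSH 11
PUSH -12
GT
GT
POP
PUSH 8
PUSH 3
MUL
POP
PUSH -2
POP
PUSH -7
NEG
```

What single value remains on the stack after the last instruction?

PUSH 8   : [8]
PUSH -2  : [8, -2]
MOD      : [0]
PUSH 9   : [0, 9]
MUL      : [0]
PUSH 11  : [0, 11]
PUSH -12 : [0, 11, -12]
GT       : [0, 1]
GT       : [0]
POP      : []
PUSH 8   : [8]
PUSH 3   : [8, 3]
MUL      : [24]
POP      : []
PUSH -2  : [-2]
POP      : []
PUSH -7  : [-7]
NEG      : [7]

7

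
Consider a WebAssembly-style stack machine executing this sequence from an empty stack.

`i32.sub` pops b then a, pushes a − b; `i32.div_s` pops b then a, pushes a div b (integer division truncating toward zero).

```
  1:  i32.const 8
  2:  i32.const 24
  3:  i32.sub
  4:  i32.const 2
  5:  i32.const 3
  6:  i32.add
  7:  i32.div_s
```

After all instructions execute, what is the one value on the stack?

-3

i32.const 8   8
i32.const 24  8 24
i32.sub       -16
i32.const 2   -16 2
i32.const 3   -16 2 3
i32.add       -16 5
i32.div_s     -3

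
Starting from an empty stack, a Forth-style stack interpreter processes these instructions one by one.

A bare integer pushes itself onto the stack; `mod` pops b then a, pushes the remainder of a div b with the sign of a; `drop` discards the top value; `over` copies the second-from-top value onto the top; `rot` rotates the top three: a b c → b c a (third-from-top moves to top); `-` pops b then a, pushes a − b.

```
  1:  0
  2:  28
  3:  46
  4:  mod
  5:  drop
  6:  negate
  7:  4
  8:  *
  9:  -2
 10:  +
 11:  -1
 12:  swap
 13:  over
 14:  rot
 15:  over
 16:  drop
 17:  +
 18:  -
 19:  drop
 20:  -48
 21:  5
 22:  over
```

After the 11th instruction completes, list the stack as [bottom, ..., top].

[-2, -1]

0      : 0
28     : 0 28
46     : 0 28 46
mod    : 0 28
drop   : 0
negate : 0
4      : 0 4
*      : 0
-2     : 0 -2
+      : -2
-1     : -2 -1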